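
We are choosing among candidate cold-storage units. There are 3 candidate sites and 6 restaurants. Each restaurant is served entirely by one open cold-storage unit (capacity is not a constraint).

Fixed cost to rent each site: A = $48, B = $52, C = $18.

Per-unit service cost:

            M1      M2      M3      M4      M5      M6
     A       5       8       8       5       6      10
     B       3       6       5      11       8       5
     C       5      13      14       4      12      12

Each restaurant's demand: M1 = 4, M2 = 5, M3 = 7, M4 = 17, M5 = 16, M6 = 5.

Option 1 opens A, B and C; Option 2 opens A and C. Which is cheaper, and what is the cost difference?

Option 1: {A, B, C}: M1→B 3·4=12, M2→B 6·5=30, M3→B 5·7=35, M4→C 4·17=68, M5→A 6·16=96, M6→B 5·5=25. Service 266; fixed 118; total 384.
Option 2: {A, C}: M1→A 5·4=20, M2→A 8·5=40, M3→A 8·7=56, M4→C 4·17=68, M5→A 6·16=96, M6→A 10·5=50. Service 330; fixed 66; total 396.
Difference: |384 − 396| = 12.

Option 1 is cheaper by 12.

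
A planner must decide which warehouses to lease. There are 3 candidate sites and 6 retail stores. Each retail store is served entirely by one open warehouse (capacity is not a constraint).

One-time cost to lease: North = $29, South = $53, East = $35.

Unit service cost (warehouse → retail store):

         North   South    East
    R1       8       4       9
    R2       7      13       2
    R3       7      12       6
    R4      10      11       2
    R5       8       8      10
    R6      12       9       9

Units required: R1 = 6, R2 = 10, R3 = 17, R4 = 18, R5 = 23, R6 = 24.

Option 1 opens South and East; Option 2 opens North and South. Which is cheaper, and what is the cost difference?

Option 1 is cheaper by 205.

Option 1: {South, East}: R1→South 4·6=24, R2→East 2·10=20, R3→East 6·17=102, R4→East 2·18=36, R5→South 8·23=184, R6→South 9·24=216. Service 582; fixed 88; total 670.
Option 2: {North, South}: R1→South 4·6=24, R2→North 7·10=70, R3→North 7·17=119, R4→North 10·18=180, R5→North 8·23=184, R6→South 9·24=216. Service 793; fixed 82; total 875.
Difference: |670 − 875| = 205.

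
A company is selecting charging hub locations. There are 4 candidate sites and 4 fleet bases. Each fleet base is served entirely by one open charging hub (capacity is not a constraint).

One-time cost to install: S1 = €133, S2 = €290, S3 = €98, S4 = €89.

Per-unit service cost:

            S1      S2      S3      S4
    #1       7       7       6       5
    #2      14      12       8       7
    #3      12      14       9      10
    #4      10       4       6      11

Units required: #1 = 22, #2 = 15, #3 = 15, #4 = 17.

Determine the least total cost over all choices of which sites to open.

Minimum total cost: 587

For any fixed open set, each fleet base goes to its cheapest open site; total = fixed + service.
{S3}: #1→S3 6·22=132, #2→S3 8·15=120, #3→S3 9·15=135, #4→S3 6·17=102. Service 489; fixed 98; total 587.
{S3, S4}: service 452 + fixed 187 = 639
{S4}: service 552 + fixed 89 = 641
{S1, S2, S3, S4}: #1→S4 5·22=110, #2→S4 7·15=105, #3→S3 9·15=135, #4→S2 4·17=68. Service 418; fixed 610; total 1028.
(All 15 nonempty subsets were checked; S3 only is lowest.)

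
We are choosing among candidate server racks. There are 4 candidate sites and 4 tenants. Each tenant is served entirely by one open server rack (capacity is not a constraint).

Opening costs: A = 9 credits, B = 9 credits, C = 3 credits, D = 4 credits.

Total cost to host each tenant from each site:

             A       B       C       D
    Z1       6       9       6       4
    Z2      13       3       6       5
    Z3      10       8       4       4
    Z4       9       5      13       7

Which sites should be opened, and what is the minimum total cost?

For any fixed open set, each tenant goes to its cheapest open site; total = fixed + service.
{D}: Z1→D 4, Z2→D 5, Z3→D 4, Z4→D 7. Service 20; fixed 4; total 24.
{C, D}: service 20 + fixed 7 = 27
{B, D}: service 16 + fixed 13 = 29
{A, B, C, D}: service 16 + fixed 25 = 41
(All 15 nonempty subsets were checked; D only is lowest.)

Open D only; minimum total cost 24.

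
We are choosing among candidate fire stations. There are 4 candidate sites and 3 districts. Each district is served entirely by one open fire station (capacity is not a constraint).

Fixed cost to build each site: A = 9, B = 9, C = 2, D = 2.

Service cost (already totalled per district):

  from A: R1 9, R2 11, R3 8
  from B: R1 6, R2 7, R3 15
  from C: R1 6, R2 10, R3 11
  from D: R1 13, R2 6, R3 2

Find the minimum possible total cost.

For any fixed open set, each district goes to its cheapest open site; total = fixed + service.
{C, D}: R1→C 6, R2→D 6, R3→D 2. Service 14; fixed 4; total 18.
{D}: service 21 + fixed 2 = 23
{B, D}: service 14 + fixed 11 = 25
{A, B, C, D}: R1→B 6, R2→D 6, R3→D 2. Service 14; fixed 22; total 36.
(All 15 nonempty subsets were checked; C and D is lowest.)

Minimum total cost: 18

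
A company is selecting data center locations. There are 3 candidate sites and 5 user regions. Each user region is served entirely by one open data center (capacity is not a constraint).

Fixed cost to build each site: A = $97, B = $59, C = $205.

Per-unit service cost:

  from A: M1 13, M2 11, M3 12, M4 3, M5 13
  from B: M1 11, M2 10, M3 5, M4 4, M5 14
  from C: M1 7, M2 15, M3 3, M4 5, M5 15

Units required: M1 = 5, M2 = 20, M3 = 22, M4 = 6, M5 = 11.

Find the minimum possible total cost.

Minimum total cost: 602

For any fixed open set, each user region goes to its cheapest open site; total = fixed + service.
{B}: M1→B 11·5=55, M2→B 10·20=200, M3→B 5·22=110, M4→B 4·6=24, M5→B 14·11=154. Service 543; fixed 59; total 602.
{A, B}: service 526 + fixed 156 = 682
{B, C}: M1→C 7·5=35, M2→B 10·20=200, M3→C 3·22=66, M4→B 4·6=24, M5→B 14·11=154. Service 479; fixed 264; total 743.
{A, B, C}: service 462 + fixed 361 = 823
No other subset beats 602.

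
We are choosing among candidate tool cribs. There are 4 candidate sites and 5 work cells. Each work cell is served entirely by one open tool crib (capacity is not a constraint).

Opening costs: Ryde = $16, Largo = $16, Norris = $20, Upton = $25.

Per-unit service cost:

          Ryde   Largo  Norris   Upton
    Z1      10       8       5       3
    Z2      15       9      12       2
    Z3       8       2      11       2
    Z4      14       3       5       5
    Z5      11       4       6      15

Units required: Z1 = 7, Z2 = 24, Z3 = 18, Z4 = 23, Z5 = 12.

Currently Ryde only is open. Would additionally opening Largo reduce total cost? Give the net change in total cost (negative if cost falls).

Current service cost with {Ryde}: 1028.
Adding Largo: each work cell re-picks its cheapest; new service cost 425, saving 603.
Extra fixed cost: 16. Net change = 16 − 603 = -587.
(Totals: 1044 → 457.)

Yes — net change −587 (cost falls by 587).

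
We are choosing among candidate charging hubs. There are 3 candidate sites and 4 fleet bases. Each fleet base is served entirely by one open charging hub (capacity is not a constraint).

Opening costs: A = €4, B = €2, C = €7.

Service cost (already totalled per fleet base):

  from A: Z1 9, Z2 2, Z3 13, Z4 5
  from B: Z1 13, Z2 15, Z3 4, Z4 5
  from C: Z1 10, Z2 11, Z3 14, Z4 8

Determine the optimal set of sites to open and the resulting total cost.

For any fixed open set, each fleet base goes to its cheapest open site; total = fixed + service.
{A, B}: Z1→A 9, Z2→A 2, Z3→B 4, Z4→A 5. Service 20; fixed 6; total 26.
{A}: service 29 + fixed 4 = 33
{A, B, C}: service 20 + fixed 13 = 33
{B}: service 37 + fixed 2 = 39
No other subset beats 26.

Open A and B; minimum total cost 26.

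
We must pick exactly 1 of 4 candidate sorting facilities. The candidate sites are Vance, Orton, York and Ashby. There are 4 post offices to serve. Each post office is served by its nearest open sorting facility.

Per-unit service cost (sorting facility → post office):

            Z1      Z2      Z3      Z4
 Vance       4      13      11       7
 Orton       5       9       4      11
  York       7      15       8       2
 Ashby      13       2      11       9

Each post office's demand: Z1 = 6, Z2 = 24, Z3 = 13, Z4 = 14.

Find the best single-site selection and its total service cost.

With exactly 1 open, each post office uses its cheapest among the chosen.
{Ashby}: Z1→Ashby 13·6=78, Z2→Ashby 2·24=48, Z3→Ashby 11·13=143, Z4→Ashby 9·14=126. Service cost 395.
{Orton}: service cost 452
{York}: service cost 534
Among all 4 size-1 choices, {Ashby} is lowest.

Choose Ashby only; total service cost 395.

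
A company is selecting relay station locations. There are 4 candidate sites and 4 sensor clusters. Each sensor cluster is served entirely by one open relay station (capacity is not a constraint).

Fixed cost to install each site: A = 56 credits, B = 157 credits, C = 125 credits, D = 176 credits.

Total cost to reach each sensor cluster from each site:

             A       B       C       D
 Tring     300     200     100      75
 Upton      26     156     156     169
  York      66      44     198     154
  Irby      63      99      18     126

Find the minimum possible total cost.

Minimum total cost: 391

For any fixed open set, each sensor cluster goes to its cheapest open site; total = fixed + service.
{A, C}: Tring→C 100, Upton→A 26, York→A 66, Irby→C 18. Service 210; fixed 181; total 391.
{A, D}: service 230 + fixed 232 = 462
{A}: Tring→A 300, Upton→A 26, York→A 66, Irby→A 63. Service 455; fixed 56; total 511.
{A, B, C, D}: Tring→D 75, Upton→A 26, York→B 44, Irby→C 18. Service 163; fixed 514; total 677.
No other subset beats 391.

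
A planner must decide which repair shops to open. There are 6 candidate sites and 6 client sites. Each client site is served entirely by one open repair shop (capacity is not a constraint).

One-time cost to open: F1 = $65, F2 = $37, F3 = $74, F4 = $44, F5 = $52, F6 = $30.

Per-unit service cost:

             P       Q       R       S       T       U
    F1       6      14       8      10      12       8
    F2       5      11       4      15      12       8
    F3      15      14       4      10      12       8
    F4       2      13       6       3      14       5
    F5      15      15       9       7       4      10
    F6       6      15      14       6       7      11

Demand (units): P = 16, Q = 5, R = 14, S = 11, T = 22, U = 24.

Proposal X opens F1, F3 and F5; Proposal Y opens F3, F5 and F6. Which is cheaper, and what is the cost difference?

Proposal Y is cheaper by 46.

Proposal X: {F1, F3, F5}: P→F1 6·16=96, Q→F1 14·5=70, R→F3 4·14=56, S→F5 7·11=77, T→F5 4·22=88, U→F1 8·24=192. Service 579; fixed 191; total 770.
Proposal Y: {F3, F5, F6}: P→F6 6·16=96, Q→F3 14·5=70, R→F3 4·14=56, S→F6 6·11=66, T→F5 4·22=88, U→F3 8·24=192. Service 568; fixed 156; total 724.
Difference: |770 − 724| = 46.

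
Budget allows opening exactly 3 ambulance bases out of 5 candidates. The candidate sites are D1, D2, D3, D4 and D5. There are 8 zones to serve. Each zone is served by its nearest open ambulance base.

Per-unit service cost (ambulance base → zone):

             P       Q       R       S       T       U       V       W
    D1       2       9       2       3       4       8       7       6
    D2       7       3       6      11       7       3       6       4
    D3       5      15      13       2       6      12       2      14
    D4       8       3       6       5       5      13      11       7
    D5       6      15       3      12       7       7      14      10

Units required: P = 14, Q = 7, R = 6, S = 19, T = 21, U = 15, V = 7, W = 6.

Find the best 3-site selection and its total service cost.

Choose D1, D2 and D3; total service cost 266.

With exactly 3 open, each zone uses its cheapest among the chosen.
{D1, D2, D3}: P→D1 2·14=28, Q→D2 3·7=21, R→D1 2·6=12, S→D3 2·19=38, T→D1 4·21=84, U→D2 3·15=45, V→D3 2·7=14, W→D2 4·6=24. Service cost 266.
{D1, D2, D4}: service cost 313
{D1, D2, D5}: service cost 313
Among all 10 size-3 choices, {D1, D2, D3} is lowest.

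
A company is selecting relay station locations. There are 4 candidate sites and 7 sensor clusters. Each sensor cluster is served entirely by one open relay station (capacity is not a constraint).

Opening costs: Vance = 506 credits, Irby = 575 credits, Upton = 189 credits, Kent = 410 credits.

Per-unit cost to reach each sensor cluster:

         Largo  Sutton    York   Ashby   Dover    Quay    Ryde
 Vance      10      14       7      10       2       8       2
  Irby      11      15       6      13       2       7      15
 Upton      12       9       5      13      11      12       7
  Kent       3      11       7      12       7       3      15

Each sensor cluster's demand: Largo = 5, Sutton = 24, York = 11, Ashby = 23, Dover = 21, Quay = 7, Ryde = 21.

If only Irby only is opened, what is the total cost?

Each sensor cluster is assigned to its cheapest site among the open ones.
{Irby}: Largo→Irby 11·5=55, Sutton→Irby 15·24=360, York→Irby 6·11=66, Ashby→Irby 13·23=299, Dover→Irby 2·21=42, Quay→Irby 7·7=49, Ryde→Irby 15·21=315. Service 1186; fixed 575; total 1761.

Total cost: 1761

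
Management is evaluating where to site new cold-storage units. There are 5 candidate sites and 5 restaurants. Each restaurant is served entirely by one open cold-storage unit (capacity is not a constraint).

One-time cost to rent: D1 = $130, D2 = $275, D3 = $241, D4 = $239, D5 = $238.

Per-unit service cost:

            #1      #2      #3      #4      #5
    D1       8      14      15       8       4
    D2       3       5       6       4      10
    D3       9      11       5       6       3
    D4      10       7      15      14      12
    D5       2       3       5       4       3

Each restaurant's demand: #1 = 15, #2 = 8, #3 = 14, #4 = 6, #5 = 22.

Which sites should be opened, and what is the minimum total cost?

For any fixed open set, each restaurant goes to its cheapest open site; total = fixed + service.
{D5}: #1→D5 2·15=30, #2→D5 3·8=24, #3→D5 5·14=70, #4→D5 4·6=24, #5→D5 3·22=66. Service 214; fixed 238; total 452.
{D1, D5}: service 214 + fixed 368 = 582
{D3}: service 395 + fixed 241 = 636
{D1, D2, D3, D4, D5}: service 214 + fixed 1123 = 1337
No other subset beats 452.

Open D5 only; minimum total cost 452.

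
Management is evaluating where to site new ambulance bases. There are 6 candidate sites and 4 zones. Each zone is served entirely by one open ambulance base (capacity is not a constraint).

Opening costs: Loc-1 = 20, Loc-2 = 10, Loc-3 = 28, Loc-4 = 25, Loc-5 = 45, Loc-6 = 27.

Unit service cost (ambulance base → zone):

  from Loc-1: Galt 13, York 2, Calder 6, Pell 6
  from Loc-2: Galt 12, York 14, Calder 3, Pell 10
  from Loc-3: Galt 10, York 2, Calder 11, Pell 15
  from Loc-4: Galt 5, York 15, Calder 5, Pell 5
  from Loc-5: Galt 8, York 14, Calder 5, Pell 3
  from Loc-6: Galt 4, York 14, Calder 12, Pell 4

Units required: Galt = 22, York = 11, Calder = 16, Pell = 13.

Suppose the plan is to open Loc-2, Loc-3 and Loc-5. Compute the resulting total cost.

Each zone is assigned to its cheapest site among the open ones.
{Loc-2, Loc-3, Loc-5}: Galt→Loc-5 8·22=176, York→Loc-3 2·11=22, Calder→Loc-2 3·16=48, Pell→Loc-5 3·13=39. Service 285; fixed 83; total 368.

Total cost: 368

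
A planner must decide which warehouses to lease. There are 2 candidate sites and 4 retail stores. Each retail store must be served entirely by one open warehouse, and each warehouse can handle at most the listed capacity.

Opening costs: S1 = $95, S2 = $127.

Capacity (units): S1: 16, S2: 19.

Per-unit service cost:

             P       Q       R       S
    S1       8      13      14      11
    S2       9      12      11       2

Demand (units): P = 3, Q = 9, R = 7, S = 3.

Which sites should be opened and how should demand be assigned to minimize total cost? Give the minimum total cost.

Open {S1, S2}: P→S1 8·3=24, Q→S2 12·9=108, R→S2 11·7=77, S→S2 2·3=6.
Loads: S1 carries 3/16, S2 carries 19/19. Service 215; fixed 222; total 437.
Next best feasible plan costs 446.

Minimum total cost: 437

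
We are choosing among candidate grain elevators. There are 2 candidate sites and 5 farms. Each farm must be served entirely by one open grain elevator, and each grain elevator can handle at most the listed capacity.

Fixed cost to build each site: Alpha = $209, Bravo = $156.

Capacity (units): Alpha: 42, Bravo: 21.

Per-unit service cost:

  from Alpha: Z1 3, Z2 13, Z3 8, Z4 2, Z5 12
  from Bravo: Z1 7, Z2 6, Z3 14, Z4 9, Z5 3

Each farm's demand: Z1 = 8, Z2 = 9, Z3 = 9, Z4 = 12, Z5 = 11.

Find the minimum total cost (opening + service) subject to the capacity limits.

Minimum total cost: 572

Open {Alpha, Bravo}: Z1→Alpha 3·8=24, Z2→Bravo 6·9=54, Z3→Alpha 8·9=72, Z4→Alpha 2·12=24, Z5→Bravo 3·11=33.
Loads: Alpha carries 29/42, Bravo carries 20/21. Service 207; fixed 365; total 572.
Next best feasible plan costs 635.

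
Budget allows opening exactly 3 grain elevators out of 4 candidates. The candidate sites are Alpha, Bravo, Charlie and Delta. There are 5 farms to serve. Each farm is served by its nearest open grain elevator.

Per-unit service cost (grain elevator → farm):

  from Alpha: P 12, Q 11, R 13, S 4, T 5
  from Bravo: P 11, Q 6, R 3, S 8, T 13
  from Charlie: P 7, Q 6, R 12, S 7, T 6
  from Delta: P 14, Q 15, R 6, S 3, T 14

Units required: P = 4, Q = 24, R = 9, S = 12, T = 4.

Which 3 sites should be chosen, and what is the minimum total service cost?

With exactly 3 open, each farm uses its cheapest among the chosen.
{Bravo, Charlie, Delta}: P→Charlie 7·4=28, Q→Bravo 6·24=144, R→Bravo 3·9=27, S→Delta 3·12=36, T→Charlie 6·4=24. Service cost 259.
{Alpha, Bravo, Charlie}: service cost 267
{Alpha, Bravo, Delta}: service cost 271
Among all 4 size-3 choices, {Bravo, Charlie, Delta} is lowest.

Choose Bravo, Charlie and Delta; total service cost 259.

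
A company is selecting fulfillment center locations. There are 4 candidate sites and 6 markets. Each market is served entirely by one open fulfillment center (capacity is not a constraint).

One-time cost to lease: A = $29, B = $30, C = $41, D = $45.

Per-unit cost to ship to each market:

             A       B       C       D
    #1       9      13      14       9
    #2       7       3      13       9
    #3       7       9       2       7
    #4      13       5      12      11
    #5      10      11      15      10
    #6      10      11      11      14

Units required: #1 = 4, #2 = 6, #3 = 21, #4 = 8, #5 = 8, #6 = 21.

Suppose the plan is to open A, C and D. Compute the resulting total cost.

Total cost: 613

Each market is assigned to its cheapest site among the open ones.
{A, C, D}: #1→A 9·4=36, #2→A 7·6=42, #3→C 2·21=42, #4→D 11·8=88, #5→A 10·8=80, #6→A 10·21=210. Service 498; fixed 115; total 613.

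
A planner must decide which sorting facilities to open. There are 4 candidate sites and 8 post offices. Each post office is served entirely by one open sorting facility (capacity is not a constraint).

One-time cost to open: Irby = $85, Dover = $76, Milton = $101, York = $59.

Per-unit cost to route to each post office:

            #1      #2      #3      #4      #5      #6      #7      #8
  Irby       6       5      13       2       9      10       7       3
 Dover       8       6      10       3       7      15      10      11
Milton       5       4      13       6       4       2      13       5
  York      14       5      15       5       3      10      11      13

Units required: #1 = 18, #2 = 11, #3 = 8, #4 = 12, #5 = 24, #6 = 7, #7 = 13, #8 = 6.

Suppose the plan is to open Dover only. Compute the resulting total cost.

Each post office is assigned to its cheapest site among the open ones.
{Dover}: #1→Dover 8·18=144, #2→Dover 6·11=66, #3→Dover 10·8=80, #4→Dover 3·12=36, #5→Dover 7·24=168, #6→Dover 15·7=105, #7→Dover 10·13=130, #8→Dover 11·6=66. Service 795; fixed 76; total 871.

Total cost: 871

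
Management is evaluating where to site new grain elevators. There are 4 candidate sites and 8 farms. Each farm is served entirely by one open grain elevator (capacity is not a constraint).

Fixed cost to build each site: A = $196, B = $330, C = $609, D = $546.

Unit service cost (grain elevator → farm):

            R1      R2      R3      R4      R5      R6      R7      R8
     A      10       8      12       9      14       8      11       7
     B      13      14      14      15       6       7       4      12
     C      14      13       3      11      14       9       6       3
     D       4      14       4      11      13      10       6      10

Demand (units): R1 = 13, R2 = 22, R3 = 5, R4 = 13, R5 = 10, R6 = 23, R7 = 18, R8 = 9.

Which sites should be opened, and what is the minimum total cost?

For any fixed open set, each farm goes to its cheapest open site; total = fixed + service.
{A}: R1→A 10·13=130, R2→A 8·22=176, R3→A 12·5=60, R4→A 9·13=117, R5→A 14·10=140, R6→A 8·23=184, R7→A 11·18=198, R8→A 7·9=63. Service 1068; fixed 196; total 1264.
{A, B}: R1→A 10·13=130, R2→A 8·22=176, R3→A 12·5=60, R4→A 9·13=117, R5→B 6·10=60, R6→B 7·23=161, R7→B 4·18=72, R8→A 7·9=63. Service 839; fixed 526; total 1365.
{B}: R1→B 13·13=169, R2→B 14·22=308, R3→B 14·5=70, R4→B 15·13=195, R5→B 6·10=60, R6→B 7·23=161, R7→B 4·18=72, R8→B 12·9=108. Service 1143; fixed 330; total 1473.
{A, B, C, D}: service 680 + fixed 1681 = 2361
No other subset beats 1264.

Open A only; minimum total cost 1264.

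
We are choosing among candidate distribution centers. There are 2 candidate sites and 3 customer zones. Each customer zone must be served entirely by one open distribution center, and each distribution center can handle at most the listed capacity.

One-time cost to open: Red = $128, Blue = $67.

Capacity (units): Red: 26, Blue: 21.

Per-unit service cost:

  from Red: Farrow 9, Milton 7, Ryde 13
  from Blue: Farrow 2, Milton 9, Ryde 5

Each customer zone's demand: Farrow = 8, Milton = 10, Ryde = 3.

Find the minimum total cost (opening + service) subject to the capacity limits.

Minimum total cost: 188

Open {Blue}: Farrow→Blue 2·8=16, Milton→Blue 9·10=90, Ryde→Blue 5·3=15.
Loads: Blue carries 21/21. Service 121; fixed 67; total 188.
Next best feasible plan costs 296.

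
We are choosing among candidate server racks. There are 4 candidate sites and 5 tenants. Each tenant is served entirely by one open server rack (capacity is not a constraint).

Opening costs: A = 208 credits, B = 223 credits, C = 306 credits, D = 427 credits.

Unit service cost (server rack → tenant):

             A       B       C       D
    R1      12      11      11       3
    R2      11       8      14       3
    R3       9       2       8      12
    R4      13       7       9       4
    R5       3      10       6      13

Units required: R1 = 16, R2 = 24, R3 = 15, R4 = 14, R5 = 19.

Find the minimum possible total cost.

For any fixed open set, each tenant goes to its cheapest open site; total = fixed + service.
{B}: R1→B 11·16=176, R2→B 8·24=192, R3→B 2·15=30, R4→B 7·14=98, R5→B 10·19=190. Service 686; fixed 223; total 909.
{A, B}: R1→B 11·16=176, R2→B 8·24=192, R3→B 2·15=30, R4→B 7·14=98, R5→A 3·19=57. Service 553; fixed 431; total 984.
{A, D}: service 368 + fixed 635 = 1003
{A, B, C, D}: R1→D 3·16=48, R2→D 3·24=72, R3→B 2·15=30, R4→D 4·14=56, R5→A 3·19=57. Service 263; fixed 1164; total 1427.
No other subset beats 909.

Minimum total cost: 909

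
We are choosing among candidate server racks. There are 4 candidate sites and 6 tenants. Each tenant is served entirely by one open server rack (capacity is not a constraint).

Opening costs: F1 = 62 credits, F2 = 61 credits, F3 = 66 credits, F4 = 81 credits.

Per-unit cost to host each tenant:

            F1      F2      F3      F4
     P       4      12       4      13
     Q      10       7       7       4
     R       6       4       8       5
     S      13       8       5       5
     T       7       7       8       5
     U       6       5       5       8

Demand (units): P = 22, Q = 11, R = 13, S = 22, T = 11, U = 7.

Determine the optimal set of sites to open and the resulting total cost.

For any fixed open set, each tenant goes to its cheapest open site; total = fixed + service.
{F3, F4}: P→F3 4·22=88, Q→F4 4·11=44, R→F4 5·13=65, S→F3 5·22=110, T→F4 5·11=55, U→F3 5·7=35. Service 397; fixed 147; total 544.
{F1, F4}: P→F1 4·22=88, Q→F4 4·11=44, R→F4 5·13=65, S→F4 5·22=110, T→F4 5·11=55, U→F1 6·7=42. Service 404; fixed 143; total 547.
{F2, F3}: P→F3 4·22=88, Q→F2 7·11=77, R→F2 4·13=52, S→F3 5·22=110, T→F2 7·11=77, U→F2 5·7=35. Service 439; fixed 127; total 566.
{F1, F2, F3, F4}: P→F1 4·22=88, Q→F4 4·11=44, R→F2 4·13=52, S→F3 5·22=110, T→F4 5·11=55, U→F2 5·7=35. Service 384; fixed 270; total 654.
(All 15 nonempty subsets were checked; F3 and F4 is lowest.)

Open F3 and F4; minimum total cost 544.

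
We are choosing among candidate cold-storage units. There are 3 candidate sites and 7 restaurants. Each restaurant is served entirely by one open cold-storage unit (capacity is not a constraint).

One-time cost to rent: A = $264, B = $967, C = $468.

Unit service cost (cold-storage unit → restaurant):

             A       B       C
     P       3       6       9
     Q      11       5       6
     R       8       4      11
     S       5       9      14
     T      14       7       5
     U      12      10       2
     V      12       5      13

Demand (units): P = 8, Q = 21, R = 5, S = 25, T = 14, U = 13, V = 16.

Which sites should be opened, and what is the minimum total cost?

Open A only; minimum total cost 1228.

For any fixed open set, each restaurant goes to its cheapest open site; total = fixed + service.
{A}: P→A 3·8=24, Q→A 11·21=231, R→A 8·5=40, S→A 5·25=125, T→A 14·14=196, U→A 12·13=156, V→A 12·16=192. Service 964; fixed 264; total 1228.
{A, C}: service 603 + fixed 732 = 1335
{C}: service 907 + fixed 468 = 1375
{A, B, C}: P→A 3·8=24, Q→B 5·21=105, R→B 4·5=20, S→A 5·25=125, T→C 5·14=70, U→C 2·13=26, V→B 5·16=80. Service 450; fixed 1699; total 2149.
No other subset beats 1228.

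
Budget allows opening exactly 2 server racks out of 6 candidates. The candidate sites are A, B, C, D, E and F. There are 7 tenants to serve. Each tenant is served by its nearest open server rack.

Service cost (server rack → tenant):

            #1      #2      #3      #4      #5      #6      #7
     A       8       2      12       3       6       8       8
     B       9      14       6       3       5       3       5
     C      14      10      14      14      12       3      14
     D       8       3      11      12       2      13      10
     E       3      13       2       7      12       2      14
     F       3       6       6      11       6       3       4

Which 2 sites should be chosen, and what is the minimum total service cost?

Choose A and E; total service cost 26.

With exactly 2 open, each tenant uses its cheapest among the chosen.
{A, E}: #1→E 3, #2→A 2, #3→E 2, #4→A 3, #5→A 6, #6→E 2, #7→A 8. Service cost 26.
{A, F}: service cost 27
{D, E}: service cost 29
Among all 15 size-2 choices, {A, E} is lowest.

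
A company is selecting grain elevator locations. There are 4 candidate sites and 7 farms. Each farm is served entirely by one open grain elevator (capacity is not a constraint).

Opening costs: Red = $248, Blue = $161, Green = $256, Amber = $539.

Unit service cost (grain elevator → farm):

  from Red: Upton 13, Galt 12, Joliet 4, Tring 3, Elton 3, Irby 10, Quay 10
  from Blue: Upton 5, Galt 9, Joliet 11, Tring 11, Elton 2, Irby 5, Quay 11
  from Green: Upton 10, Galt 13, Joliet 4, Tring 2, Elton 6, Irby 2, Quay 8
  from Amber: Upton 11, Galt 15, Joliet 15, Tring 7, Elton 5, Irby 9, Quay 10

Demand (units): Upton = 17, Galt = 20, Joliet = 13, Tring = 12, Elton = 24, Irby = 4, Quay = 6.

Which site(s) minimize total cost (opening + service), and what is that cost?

Open Blue only; minimum total cost 835.

For any fixed open set, each farm goes to its cheapest open site; total = fixed + service.
{Blue}: Upton→Blue 5·17=85, Galt→Blue 9·20=180, Joliet→Blue 11·13=143, Tring→Blue 11·12=132, Elton→Blue 2·24=48, Irby→Blue 5·4=20, Quay→Blue 11·6=66. Service 674; fixed 161; total 835.
{Blue, Green}: Upton→Blue 5·17=85, Galt→Blue 9·20=180, Joliet→Green 4·13=52, Tring→Green 2·12=24, Elton→Blue 2·24=48, Irby→Green 2·4=8, Quay→Green 8·6=48. Service 445; fixed 417; total 862.
{Red, Blue}: Upton→Blue 5·17=85, Galt→Blue 9·20=180, Joliet→Red 4·13=52, Tring→Red 3·12=36, Elton→Blue 2·24=48, Irby→Blue 5·4=20, Quay→Red 10·6=60. Service 481; fixed 409; total 890.
{Red, Blue, Green, Amber}: Upton→Blue 5·17=85, Galt→Blue 9·20=180, Joliet→Red 4·13=52, Tring→Green 2·12=24, Elton→Blue 2·24=48, Irby→Green 2·4=8, Quay→Green 8·6=48. Service 445; fixed 1204; total 1649.
No other subset beats 835.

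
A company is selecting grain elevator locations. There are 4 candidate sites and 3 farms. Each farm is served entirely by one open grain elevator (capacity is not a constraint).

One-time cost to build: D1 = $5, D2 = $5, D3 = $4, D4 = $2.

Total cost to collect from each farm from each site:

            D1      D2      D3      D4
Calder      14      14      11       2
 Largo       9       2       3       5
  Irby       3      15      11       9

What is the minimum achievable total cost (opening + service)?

For any fixed open set, each farm goes to its cheapest open site; total = fixed + service.
{D1, D4}: Calder→D4 2, Largo→D4 5, Irby→D1 3. Service 10; fixed 7; total 17.
{D4}: service 16 + fixed 2 = 18
{D1, D2, D4}: Calder→D4 2, Largo→D2 2, Irby→D1 3. Service 7; fixed 12; total 19.
{D1, D2, D3, D4}: Calder→D4 2, Largo→D2 2, Irby→D1 3. Service 7; fixed 16; total 23.
No other subset beats 17.

Minimum total cost: 17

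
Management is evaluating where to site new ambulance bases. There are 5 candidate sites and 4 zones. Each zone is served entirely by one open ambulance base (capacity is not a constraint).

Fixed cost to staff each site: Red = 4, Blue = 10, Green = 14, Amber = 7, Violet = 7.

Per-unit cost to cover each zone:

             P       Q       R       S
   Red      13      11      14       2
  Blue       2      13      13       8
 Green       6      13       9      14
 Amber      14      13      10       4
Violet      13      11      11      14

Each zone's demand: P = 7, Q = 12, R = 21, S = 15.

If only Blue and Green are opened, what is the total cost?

Each zone is assigned to its cheapest site among the open ones.
{Blue, Green}: P→Blue 2·7=14, Q→Blue 13·12=156, R→Green 9·21=189, S→Blue 8·15=120. Service 479; fixed 24; total 503.

Total cost: 503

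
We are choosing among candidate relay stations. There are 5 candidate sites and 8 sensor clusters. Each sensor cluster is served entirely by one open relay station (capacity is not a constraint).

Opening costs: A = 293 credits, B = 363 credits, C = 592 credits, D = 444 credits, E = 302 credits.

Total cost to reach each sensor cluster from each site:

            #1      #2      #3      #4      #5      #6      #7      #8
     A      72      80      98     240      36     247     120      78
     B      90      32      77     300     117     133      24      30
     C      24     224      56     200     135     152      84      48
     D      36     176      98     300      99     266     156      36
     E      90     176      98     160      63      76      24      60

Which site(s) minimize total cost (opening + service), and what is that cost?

Open E only; minimum total cost 1049.

For any fixed open set, each sensor cluster goes to its cheapest open site; total = fixed + service.
{E}: #1→E 90, #2→E 176, #3→E 98, #4→E 160, #5→E 63, #6→E 76, #7→E 24, #8→E 60. Service 747; fixed 302; total 1049.
{B}: #1→B 90, #2→B 32, #3→B 77, #4→B 300, #5→B 117, #6→B 133, #7→B 24, #8→B 30. Service 803; fixed 363; total 1166.
{A, E}: service 606 + fixed 595 = 1201
{A, B, C, D, E}: service 438 + fixed 1994 = 2432
No other subset beats 1049.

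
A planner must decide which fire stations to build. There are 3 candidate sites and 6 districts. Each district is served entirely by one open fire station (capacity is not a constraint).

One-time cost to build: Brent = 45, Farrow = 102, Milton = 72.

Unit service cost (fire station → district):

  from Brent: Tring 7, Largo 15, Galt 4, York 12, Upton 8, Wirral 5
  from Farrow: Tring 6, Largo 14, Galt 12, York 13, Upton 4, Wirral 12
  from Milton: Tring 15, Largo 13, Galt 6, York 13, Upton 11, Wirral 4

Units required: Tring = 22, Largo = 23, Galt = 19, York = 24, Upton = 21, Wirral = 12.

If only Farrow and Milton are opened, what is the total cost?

Each district is assigned to its cheapest site among the open ones.
{Farrow, Milton}: Tring→Farrow 6·22=132, Largo→Milton 13·23=299, Galt→Milton 6·19=114, York→Farrow 13·24=312, Upton→Farrow 4·21=84, Wirral→Milton 4·12=48. Service 989; fixed 174; total 1163.

Total cost: 1163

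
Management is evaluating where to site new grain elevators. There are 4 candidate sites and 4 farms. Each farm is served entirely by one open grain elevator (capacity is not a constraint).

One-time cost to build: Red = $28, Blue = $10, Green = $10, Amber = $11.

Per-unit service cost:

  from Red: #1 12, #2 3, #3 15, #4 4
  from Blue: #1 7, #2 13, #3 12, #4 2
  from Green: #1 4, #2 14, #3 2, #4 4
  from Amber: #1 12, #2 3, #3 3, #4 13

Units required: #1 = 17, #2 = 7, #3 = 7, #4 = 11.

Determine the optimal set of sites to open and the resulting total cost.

Open Blue, Green and Amber; minimum total cost 156.

For any fixed open set, each farm goes to its cheapest open site; total = fixed + service.
{Blue, Green, Amber}: #1→Green 4·17=68, #2→Amber 3·7=21, #3→Green 2·7=14, #4→Blue 2·11=22. Service 125; fixed 31; total 156.
{Green, Amber}: #1→Green 4·17=68, #2→Amber 3·7=21, #3→Green 2·7=14, #4→Green 4·11=44. Service 147; fixed 21; total 168.
{Red, Blue, Green}: service 125 + fixed 48 = 173
{Red, Blue, Green, Amber}: service 125 + fixed 59 = 184
No other subset beats 156.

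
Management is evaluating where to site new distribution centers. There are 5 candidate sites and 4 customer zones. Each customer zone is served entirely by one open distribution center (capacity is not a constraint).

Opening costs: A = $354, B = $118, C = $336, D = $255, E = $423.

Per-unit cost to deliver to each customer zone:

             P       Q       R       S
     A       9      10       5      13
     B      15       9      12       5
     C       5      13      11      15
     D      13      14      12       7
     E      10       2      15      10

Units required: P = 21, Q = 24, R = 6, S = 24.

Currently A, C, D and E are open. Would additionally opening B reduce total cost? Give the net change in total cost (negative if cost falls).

Current service cost with {A, C, D, E}: 351.
Adding B: each customer zone re-picks its cheapest; new service cost 303, saving 48.
Extra fixed cost: 118. Net change = 118 − 48 = 70.
(Totals: 1719 → 1789.)

No — net change +70 (cost rises by 70).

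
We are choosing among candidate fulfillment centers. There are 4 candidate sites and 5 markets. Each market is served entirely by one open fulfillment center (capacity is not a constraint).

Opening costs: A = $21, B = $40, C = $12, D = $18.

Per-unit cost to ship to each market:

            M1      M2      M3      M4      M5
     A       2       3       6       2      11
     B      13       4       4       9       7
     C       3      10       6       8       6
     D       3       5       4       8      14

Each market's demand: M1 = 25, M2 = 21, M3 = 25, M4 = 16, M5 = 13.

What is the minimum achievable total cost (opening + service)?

Minimum total cost: 374

For any fixed open set, each market goes to its cheapest open site; total = fixed + service.
{A, C, D}: M1→A 2·25=50, M2→A 3·21=63, M3→D 4·25=100, M4→A 2·16=32, M5→C 6·13=78. Service 323; fixed 51; total 374.
{A, B, C}: service 323 + fixed 73 = 396
{A, B}: service 336 + fixed 61 = 397
{A, B, C, D}: service 323 + fixed 91 = 414
No other subset beats 374.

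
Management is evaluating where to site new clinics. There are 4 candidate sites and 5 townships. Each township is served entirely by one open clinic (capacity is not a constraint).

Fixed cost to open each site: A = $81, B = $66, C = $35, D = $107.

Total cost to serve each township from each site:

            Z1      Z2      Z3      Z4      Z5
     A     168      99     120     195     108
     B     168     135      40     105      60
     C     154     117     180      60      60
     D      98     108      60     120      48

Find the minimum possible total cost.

Minimum total cost: 516

For any fixed open set, each township goes to its cheapest open site; total = fixed + service.
{C, D}: Z1→D 98, Z2→D 108, Z3→D 60, Z4→C 60, Z5→D 48. Service 374; fixed 142; total 516.
{B, C}: service 431 + fixed 101 = 532
{D}: service 434 + fixed 107 = 541
{A, B, C, D}: service 345 + fixed 289 = 634
No other subset beats 516.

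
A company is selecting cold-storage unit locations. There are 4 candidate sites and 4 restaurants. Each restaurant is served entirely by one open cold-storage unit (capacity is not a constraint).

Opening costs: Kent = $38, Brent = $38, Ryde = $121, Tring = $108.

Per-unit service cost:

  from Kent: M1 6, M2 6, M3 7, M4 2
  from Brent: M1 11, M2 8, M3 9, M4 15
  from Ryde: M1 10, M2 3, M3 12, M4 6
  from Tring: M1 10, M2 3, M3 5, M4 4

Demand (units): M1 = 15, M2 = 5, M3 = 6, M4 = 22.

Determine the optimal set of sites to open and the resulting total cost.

For any fixed open set, each restaurant goes to its cheapest open site; total = fixed + service.
{Kent}: M1→Kent 6·15=90, M2→Kent 6·5=30, M3→Kent 7·6=42, M4→Kent 2·22=44. Service 206; fixed 38; total 244.
{Kent, Brent}: M1→Kent 6·15=90, M2→Kent 6·5=30, M3→Kent 7·6=42, M4→Kent 2·22=44. Service 206; fixed 76; total 282.
{Kent, Tring}: service 179 + fixed 146 = 325
{Kent, Brent, Ryde, Tring}: M1→Kent 6·15=90, M2→Ryde 3·5=15, M3→Tring 5·6=30, M4→Kent 2·22=44. Service 179; fixed 305; total 484.
No other subset beats 244.

Open Kent only; minimum total cost 244.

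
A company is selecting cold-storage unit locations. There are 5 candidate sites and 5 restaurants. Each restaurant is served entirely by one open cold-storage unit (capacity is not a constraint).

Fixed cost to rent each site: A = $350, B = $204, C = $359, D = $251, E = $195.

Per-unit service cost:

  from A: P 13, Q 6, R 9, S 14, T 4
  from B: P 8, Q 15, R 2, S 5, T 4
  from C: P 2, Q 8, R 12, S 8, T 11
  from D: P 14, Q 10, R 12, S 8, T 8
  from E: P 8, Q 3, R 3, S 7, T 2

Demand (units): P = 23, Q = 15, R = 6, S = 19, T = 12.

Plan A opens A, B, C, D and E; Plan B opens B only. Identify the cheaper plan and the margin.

Plan A: {A, B, C, D, E}: P→C 2·23=46, Q→E 3·15=45, R→B 2·6=12, S→B 5·19=95, T→E 2·12=24. Service 222; fixed 1359; total 1581.
Plan B: {B}: P→B 8·23=184, Q→B 15·15=225, R→B 2·6=12, S→B 5·19=95, T→B 4·12=48. Service 564; fixed 204; total 768.
Difference: |1581 − 768| = 813.

Plan B is cheaper by 813.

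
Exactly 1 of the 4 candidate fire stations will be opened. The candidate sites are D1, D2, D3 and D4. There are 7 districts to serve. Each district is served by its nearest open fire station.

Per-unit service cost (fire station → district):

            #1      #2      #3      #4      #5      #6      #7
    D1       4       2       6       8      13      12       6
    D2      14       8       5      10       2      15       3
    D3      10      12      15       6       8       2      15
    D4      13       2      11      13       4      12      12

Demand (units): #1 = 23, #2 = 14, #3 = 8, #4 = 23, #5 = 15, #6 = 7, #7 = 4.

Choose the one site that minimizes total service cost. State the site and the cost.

With exactly 1 open, each district uses its cheapest among the chosen.
{D1}: #1→D1 4·23=92, #2→D1 2·14=28, #3→D1 6·8=48, #4→D1 8·23=184, #5→D1 13·15=195, #6→D1 12·7=84, #7→D1 6·4=24. Service cost 655.
{D3}: service cost 850
{D2}: service cost 851
Among all 4 size-1 choices, {D1} is lowest.

Choose D1 only; total service cost 655.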